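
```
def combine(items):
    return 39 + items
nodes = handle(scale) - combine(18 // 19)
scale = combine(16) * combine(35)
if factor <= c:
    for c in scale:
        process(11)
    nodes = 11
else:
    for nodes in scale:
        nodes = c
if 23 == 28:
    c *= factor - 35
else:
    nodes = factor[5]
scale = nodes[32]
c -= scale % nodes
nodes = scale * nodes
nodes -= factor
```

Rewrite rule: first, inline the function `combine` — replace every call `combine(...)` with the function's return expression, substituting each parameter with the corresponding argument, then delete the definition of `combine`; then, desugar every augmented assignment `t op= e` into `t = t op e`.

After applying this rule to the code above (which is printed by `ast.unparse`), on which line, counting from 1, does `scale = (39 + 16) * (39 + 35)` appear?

2

Transformed code:
nodes = handle(scale) - (39 + 18 // 19)
scale = (39 + 16) * (39 + 35)
if factor <= c:
    for c in scale:
        process(11)
    nodes = 11
else:
    for nodes in scale:
        nodes = c
if 23 == 28:
    c = c * (factor - 35)
else:
    nodes = factor[5]
scale = nodes[32]
c = c - scale % nodes
nodes = scale * nodes
nodes = nodes - factor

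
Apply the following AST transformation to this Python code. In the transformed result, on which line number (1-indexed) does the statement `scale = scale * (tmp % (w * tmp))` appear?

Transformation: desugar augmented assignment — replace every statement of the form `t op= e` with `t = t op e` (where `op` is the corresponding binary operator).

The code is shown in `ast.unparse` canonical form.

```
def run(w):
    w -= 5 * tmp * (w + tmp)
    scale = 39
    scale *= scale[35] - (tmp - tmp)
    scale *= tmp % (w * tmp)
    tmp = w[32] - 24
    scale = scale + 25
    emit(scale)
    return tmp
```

5

Transformed code:
def run(w):
    w = w - 5 * tmp * (w + tmp)
    scale = 39
    scale = scale * (scale[35] - (tmp - tmp))
    scale = scale * (tmp % (w * tmp))
    tmp = w[32] - 24
    scale = scale + 25
    emit(scale)
    return tmp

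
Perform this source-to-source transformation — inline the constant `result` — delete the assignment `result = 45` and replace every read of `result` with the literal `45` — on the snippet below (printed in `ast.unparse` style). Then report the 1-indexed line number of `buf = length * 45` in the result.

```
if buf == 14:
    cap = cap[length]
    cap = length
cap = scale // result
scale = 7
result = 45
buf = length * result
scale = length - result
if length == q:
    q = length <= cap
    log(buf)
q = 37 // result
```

Transformed code:
if buf == 14:
    cap = cap[length]
    cap = length
cap = scale // 45
scale = 7
buf = length * 45
scale = length - 45
if length == q:
    q = length <= cap
    log(buf)
q = 37 // 45

6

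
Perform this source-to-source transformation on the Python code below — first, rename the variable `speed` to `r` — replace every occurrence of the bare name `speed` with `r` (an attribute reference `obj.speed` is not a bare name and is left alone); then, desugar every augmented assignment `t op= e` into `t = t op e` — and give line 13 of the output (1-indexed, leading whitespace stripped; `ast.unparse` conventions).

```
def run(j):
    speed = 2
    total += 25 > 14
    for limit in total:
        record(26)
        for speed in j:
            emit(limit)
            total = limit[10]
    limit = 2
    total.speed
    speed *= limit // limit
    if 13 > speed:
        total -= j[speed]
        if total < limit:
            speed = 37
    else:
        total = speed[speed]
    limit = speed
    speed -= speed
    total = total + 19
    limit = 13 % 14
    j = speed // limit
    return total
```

Transformed code:
def run(j):
    r = 2
    total = total + (25 > 14)
    for limit in total:
        record(26)
        for r in j:
            emit(limit)
            total = limit[10]
    limit = 2
    total.speed
    r = r * (limit // limit)
    if 13 > r:
        total = total - j[r]
        if total < limit:
            r = 37
    else:
        total = r[r]
    limit = r
    r = r - r
    total = total + 19
    limit = 13 % 14
    j = r // limit
    return total

total = total - j[r]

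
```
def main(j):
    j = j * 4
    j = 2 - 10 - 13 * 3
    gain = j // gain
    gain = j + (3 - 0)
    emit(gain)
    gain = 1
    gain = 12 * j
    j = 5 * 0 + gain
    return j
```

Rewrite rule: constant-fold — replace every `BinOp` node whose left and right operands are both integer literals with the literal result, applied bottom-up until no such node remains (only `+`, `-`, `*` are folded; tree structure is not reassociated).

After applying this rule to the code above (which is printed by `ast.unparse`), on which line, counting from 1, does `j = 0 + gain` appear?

Transformed code:
def main(j):
    j = j * 4
    j = -47
    gain = j // gain
    gain = j + 3
    emit(gain)
    gain = 1
    gain = 12 * j
    j = 0 + gain
    return j

9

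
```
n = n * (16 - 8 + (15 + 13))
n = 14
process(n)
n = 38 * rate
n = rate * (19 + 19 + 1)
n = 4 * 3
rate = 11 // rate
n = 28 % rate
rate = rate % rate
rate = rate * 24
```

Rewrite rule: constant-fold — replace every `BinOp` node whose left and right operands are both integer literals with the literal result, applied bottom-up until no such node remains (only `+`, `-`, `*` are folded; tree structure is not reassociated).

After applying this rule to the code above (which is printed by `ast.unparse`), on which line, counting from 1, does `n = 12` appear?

6

Transformed code:
n = n * 36
n = 14
process(n)
n = 38 * rate
n = rate * 39
n = 12
rate = 11 // rate
n = 28 % rate
rate = rate % rate
rate = rate * 24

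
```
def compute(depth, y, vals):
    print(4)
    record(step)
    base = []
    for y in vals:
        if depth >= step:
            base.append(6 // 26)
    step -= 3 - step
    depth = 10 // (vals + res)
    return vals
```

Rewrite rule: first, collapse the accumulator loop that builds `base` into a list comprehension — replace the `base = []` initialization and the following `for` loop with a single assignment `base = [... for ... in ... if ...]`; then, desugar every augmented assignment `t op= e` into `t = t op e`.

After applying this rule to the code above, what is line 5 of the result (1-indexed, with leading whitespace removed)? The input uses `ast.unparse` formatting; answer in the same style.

step = step - (3 - step)

Transformed code:
def compute(depth, y, vals):
    print(4)
    record(step)
    base = [6 // 26 for y in vals if depth >= step]
    step = step - (3 - step)
    depth = 10 // (vals + res)
    return vals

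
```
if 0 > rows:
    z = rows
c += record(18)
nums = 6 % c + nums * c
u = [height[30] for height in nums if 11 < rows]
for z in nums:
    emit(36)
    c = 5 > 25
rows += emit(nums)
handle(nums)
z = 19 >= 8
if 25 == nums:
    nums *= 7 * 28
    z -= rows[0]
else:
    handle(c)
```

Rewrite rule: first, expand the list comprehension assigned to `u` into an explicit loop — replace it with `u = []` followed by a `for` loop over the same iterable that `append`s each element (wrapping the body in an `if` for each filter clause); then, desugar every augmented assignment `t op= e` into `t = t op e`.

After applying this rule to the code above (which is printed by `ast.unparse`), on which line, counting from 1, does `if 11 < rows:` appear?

Transformed code:
if 0 > rows:
    z = rows
c = c + record(18)
nums = 6 % c + nums * c
u = []
for height in nums:
    if 11 < rows:
        u.append(height[30])
for z in nums:
    emit(36)
    c = 5 > 25
rows = rows + emit(nums)
handle(nums)
z = 19 >= 8
if 25 == nums:
    nums = nums * (7 * 28)
    z = z - rows[0]
else:
    handle(c)

7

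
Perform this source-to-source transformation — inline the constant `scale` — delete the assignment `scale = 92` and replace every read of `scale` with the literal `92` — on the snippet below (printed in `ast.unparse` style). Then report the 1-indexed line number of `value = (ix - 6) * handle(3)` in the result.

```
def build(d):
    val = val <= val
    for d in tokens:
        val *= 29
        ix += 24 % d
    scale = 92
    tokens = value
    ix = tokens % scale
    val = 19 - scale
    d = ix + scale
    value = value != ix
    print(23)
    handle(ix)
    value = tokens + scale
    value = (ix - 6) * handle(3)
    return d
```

Transformed code:
def build(d):
    val = val <= val
    for d in tokens:
        val *= 29
        ix += 24 % d
    tokens = value
    ix = tokens % 92
    val = 19 - 92
    d = ix + 92
    value = value != ix
    print(23)
    handle(ix)
    value = tokens + 92
    value = (ix - 6) * handle(3)
    return d

14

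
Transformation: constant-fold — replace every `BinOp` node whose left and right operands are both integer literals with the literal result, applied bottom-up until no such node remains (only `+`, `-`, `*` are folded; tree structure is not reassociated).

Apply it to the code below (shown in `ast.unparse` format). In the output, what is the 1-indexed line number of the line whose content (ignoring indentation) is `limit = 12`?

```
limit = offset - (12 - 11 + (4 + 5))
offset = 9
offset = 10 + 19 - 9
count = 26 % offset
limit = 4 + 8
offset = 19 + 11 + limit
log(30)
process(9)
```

Transformed code:
limit = offset - 10
offset = 9
offset = 20
count = 26 % offset
limit = 12
offset = 30 + limit
log(30)
process(9)

5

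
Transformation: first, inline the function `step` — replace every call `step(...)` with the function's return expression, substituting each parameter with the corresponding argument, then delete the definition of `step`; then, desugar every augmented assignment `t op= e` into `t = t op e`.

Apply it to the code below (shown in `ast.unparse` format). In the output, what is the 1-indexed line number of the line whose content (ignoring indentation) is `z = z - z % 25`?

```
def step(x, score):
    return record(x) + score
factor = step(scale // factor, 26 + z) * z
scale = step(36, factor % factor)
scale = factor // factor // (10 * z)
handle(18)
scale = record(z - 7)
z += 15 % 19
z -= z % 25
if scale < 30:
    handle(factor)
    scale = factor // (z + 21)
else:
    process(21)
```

7

Transformed code:
factor = (record(scale // factor) + (26 + z)) * z
scale = record(36) + factor % factor
scale = factor // factor // (10 * z)
handle(18)
scale = record(z - 7)
z = z + 15 % 19
z = z - z % 25
if scale < 30:
    handle(factor)
    scale = factor // (z + 21)
else:
    process(21)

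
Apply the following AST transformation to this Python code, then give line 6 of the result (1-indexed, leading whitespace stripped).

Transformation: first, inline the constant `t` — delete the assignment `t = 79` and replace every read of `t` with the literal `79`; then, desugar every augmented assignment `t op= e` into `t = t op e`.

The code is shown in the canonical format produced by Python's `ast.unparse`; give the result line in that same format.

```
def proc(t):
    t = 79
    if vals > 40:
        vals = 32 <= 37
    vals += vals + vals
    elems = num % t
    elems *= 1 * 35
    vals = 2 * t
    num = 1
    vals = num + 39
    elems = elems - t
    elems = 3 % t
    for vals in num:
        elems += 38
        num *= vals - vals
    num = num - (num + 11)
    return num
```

Transformed code:
def proc(t):
    if vals > 40:
        vals = 32 <= 37
    vals = vals + (vals + vals)
    elems = num % 79
    elems = elems * (1 * 35)
    vals = 2 * 79
    num = 1
    vals = num + 39
    elems = elems - 79
    elems = 3 % 79
    for vals in num:
        elems = elems + 38
        num = num * (vals - vals)
    num = num - (num + 11)
    return num

elems = elems * (1 * 35)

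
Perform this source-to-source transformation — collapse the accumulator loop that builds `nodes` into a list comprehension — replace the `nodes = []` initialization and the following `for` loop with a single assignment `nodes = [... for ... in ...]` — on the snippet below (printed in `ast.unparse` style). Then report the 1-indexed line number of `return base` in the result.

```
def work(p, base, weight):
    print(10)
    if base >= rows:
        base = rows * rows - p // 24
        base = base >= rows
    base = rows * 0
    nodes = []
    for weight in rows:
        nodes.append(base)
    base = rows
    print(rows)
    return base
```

10

Transformed code:
def work(p, base, weight):
    print(10)
    if base >= rows:
        base = rows * rows - p // 24
        base = base >= rows
    base = rows * 0
    nodes = [base for weight in rows]
    base = rows
    print(rows)
    return base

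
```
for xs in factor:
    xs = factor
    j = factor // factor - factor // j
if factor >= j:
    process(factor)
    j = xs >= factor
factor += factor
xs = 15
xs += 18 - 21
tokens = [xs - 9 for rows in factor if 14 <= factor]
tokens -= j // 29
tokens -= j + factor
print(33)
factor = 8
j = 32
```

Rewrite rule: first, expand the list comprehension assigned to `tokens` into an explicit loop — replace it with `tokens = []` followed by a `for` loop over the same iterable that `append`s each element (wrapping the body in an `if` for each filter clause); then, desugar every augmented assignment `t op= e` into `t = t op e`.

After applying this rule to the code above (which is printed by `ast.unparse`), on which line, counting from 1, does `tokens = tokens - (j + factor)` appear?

15

Transformed code:
for xs in factor:
    xs = factor
    j = factor // factor - factor // j
if factor >= j:
    process(factor)
    j = xs >= factor
factor = factor + factor
xs = 15
xs = xs + (18 - 21)
tokens = []
for rows in factor:
    if 14 <= factor:
        tokens.append(xs - 9)
tokens = tokens - j // 29
tokens = tokens - (j + factor)
print(33)
factor = 8
j = 32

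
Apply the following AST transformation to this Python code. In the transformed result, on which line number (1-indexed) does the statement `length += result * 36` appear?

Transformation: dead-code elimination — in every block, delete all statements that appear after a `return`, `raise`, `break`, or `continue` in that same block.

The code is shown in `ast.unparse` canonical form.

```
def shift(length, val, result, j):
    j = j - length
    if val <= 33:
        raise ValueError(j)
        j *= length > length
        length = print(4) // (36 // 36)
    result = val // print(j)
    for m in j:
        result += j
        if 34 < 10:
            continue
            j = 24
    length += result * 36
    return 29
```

Transformed code:
def shift(length, val, result, j):
    j = j - length
    if val <= 33:
        raise ValueError(j)
    result = val // print(j)
    for m in j:
        result += j
        if 34 < 10:
            continue
    length += result * 36
    return 29

10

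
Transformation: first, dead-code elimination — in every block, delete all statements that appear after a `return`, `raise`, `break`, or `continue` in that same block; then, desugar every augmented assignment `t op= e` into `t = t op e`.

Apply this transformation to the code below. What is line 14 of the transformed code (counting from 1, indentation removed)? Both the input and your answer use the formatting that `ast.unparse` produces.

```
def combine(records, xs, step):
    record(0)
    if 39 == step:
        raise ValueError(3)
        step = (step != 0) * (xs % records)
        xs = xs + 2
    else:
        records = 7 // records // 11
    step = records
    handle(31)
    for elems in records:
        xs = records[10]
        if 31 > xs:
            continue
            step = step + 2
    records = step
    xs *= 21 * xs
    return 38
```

Transformed code:
def combine(records, xs, step):
    record(0)
    if 39 == step:
        raise ValueError(3)
    else:
        records = 7 // records // 11
    step = records
    handle(31)
    for elems in records:
        xs = records[10]
        if 31 > xs:
            continue
    records = step
    xs = xs * (21 * xs)
    return 38

xs = xs * (21 * xs)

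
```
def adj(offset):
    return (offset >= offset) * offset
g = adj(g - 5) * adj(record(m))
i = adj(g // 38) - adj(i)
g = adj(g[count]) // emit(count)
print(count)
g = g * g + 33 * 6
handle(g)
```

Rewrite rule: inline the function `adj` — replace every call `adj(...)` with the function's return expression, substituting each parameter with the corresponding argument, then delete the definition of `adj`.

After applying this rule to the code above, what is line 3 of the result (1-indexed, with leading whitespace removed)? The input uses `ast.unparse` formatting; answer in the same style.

g = (g[count] >= g[count]) * g[count] // emit(count)

Transformed code:
g = (g - 5 >= g - 5) * (g - 5) * ((record(m) >= record(m)) * record(m))
i = (g // 38 >= g // 38) * (g // 38) - (i >= i) * i
g = (g[count] >= g[count]) * g[count] // emit(count)
print(count)
g = g * g + 33 * 6
handle(g)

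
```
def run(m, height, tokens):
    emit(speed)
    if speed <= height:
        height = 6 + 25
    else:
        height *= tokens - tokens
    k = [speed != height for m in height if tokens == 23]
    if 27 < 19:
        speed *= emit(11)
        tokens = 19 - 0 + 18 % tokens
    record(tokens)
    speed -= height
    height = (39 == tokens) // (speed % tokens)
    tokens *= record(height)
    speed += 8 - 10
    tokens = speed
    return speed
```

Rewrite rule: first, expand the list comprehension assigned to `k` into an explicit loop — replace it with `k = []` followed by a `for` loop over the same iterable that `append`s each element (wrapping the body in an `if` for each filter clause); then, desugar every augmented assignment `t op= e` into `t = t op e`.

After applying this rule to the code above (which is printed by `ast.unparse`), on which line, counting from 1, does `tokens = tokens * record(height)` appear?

17

Transformed code:
def run(m, height, tokens):
    emit(speed)
    if speed <= height:
        height = 6 + 25
    else:
        height = height * (tokens - tokens)
    k = []
    for m in height:
        if tokens == 23:
            k.append(speed != height)
    if 27 < 19:
        speed = speed * emit(11)
        tokens = 19 - 0 + 18 % tokens
    record(tokens)
    speed = speed - height
    height = (39 == tokens) // (speed % tokens)
    tokens = tokens * record(height)
    speed = speed + (8 - 10)
    tokens = speed
    return speed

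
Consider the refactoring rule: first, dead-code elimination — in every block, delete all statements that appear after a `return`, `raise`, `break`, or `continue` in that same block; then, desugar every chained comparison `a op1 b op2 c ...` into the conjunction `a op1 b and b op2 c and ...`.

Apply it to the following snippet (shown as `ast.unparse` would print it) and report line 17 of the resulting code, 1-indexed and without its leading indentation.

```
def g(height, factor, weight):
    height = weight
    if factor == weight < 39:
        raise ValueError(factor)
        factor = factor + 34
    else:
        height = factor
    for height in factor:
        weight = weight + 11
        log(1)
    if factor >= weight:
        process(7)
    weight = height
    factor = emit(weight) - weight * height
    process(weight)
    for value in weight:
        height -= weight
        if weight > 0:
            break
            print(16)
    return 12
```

if weight > 0:

Transformed code:
def g(height, factor, weight):
    height = weight
    if factor == weight and weight < 39:
        raise ValueError(factor)
    else:
        height = factor
    for height in factor:
        weight = weight + 11
        log(1)
    if factor >= weight:
        process(7)
    weight = height
    factor = emit(weight) - weight * height
    process(weight)
    for value in weight:
        height -= weight
        if weight > 0:
            break
    return 12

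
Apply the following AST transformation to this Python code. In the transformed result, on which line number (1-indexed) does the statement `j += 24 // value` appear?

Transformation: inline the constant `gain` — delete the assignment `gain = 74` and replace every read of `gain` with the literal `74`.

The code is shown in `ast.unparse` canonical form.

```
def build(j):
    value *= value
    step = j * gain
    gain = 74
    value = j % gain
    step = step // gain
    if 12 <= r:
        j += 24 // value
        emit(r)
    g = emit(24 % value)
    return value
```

Transformed code:
def build(j):
    value *= value
    step = j * 74
    value = j % 74
    step = step // 74
    if 12 <= r:
        j += 24 // value
        emit(r)
    g = emit(24 % value)
    return value

7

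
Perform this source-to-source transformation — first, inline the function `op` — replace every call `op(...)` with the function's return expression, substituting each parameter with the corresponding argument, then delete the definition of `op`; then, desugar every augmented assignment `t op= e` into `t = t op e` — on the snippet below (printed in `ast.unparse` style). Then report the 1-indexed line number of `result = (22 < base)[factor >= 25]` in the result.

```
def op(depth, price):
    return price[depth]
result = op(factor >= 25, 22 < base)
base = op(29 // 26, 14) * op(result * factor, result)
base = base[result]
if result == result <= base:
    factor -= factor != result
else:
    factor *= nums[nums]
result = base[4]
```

Transformed code:
result = (22 < base)[factor >= 25]
base = 14[29 // 26] * result[result * factor]
base = base[result]
if result == result <= base:
    factor = factor - (factor != result)
else:
    factor = factor * nums[nums]
result = base[4]

1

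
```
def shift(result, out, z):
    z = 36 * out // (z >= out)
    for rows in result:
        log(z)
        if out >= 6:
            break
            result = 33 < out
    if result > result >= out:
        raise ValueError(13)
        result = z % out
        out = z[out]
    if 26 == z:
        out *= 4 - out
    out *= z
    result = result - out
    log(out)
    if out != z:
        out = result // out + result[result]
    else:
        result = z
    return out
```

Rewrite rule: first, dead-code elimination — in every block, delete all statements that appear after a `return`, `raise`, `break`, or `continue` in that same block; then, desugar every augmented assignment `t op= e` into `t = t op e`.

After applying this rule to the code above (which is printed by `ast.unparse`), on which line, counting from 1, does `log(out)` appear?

13

Transformed code:
def shift(result, out, z):
    z = 36 * out // (z >= out)
    for rows in result:
        log(z)
        if out >= 6:
            break
    if result > result >= out:
        raise ValueError(13)
    if 26 == z:
        out = out * (4 - out)
    out = out * z
    result = result - out
    log(out)
    if out != z:
        out = result // out + result[result]
    else:
        result = z
    return out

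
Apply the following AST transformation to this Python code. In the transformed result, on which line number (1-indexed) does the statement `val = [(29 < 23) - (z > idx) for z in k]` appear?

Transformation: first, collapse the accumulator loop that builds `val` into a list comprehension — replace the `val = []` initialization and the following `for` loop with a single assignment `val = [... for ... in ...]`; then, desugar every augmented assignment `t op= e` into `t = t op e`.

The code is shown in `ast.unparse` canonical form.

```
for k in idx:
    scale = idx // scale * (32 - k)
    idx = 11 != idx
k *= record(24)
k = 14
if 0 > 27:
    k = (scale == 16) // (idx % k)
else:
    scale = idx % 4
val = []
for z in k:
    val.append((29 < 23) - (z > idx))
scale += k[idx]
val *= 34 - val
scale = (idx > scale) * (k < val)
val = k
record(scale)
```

10

Transformed code:
for k in idx:
    scale = idx // scale * (32 - k)
    idx = 11 != idx
k = k * record(24)
k = 14
if 0 > 27:
    k = (scale == 16) // (idx % k)
else:
    scale = idx % 4
val = [(29 < 23) - (z > idx) for z in k]
scale = scale + k[idx]
val = val * (34 - val)
scale = (idx > scale) * (k < val)
val = k
record(scale)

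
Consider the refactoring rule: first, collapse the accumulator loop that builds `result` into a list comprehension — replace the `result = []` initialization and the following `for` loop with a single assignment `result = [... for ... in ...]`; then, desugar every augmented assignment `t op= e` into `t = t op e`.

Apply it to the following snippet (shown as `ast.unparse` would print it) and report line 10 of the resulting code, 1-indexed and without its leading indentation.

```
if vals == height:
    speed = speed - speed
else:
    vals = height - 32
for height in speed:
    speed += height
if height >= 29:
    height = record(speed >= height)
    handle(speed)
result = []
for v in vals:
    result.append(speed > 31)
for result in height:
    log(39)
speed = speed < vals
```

result = [speed > 31 for v in vals]

Transformed code:
if vals == height:
    speed = speed - speed
else:
    vals = height - 32
for height in speed:
    speed = speed + height
if height >= 29:
    height = record(speed >= height)
    handle(speed)
result = [speed > 31 for v in vals]
for result in height:
    log(39)
speed = speed < vals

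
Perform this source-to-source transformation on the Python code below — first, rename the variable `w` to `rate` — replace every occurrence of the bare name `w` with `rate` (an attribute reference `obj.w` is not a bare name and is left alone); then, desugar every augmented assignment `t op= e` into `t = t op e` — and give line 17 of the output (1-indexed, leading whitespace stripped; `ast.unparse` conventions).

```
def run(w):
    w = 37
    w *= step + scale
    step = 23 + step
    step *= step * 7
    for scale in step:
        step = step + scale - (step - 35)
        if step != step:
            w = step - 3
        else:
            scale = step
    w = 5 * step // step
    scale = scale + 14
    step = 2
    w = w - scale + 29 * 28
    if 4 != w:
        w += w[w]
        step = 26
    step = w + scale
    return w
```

Transformed code:
def run(rate):
    rate = 37
    rate = rate * (step + scale)
    step = 23 + step
    step = step * (step * 7)
    for scale in step:
        step = step + scale - (step - 35)
        if step != step:
            rate = step - 3
        else:
            scale = step
    rate = 5 * step // step
    scale = scale + 14
    step = 2
    rate = rate - scale + 29 * 28
    if 4 != rate:
        rate = rate + rate[rate]
        step = 26
    step = rate + scale
    return rate

rate = rate + rate[rate]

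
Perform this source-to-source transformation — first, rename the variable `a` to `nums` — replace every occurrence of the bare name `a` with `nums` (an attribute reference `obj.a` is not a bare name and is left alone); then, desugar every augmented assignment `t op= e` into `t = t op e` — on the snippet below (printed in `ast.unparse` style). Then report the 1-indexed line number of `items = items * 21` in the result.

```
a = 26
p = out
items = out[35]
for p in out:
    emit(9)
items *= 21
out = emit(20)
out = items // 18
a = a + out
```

6

Transformed code:
nums = 26
p = out
items = out[35]
for p in out:
    emit(9)
items = items * 21
out = emit(20)
out = items // 18
nums = nums + out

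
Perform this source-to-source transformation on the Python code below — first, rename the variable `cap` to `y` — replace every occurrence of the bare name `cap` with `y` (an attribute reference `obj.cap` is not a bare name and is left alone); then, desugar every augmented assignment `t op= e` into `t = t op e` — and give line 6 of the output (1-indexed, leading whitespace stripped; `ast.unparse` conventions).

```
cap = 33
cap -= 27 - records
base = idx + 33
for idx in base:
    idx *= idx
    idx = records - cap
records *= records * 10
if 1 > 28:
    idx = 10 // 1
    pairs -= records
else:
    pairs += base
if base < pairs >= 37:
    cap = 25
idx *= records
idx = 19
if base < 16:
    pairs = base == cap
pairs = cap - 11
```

Transformed code:
y = 33
y = y - (27 - records)
base = idx + 33
for idx in base:
    idx = idx * idx
    idx = records - y
records = records * (records * 10)
if 1 > 28:
    idx = 10 // 1
    pairs = pairs - records
else:
    pairs = pairs + base
if base < pairs >= 37:
    y = 25
idx = idx * records
idx = 19
if base < 16:
    pairs = base == y
pairs = y - 11

idx = records - y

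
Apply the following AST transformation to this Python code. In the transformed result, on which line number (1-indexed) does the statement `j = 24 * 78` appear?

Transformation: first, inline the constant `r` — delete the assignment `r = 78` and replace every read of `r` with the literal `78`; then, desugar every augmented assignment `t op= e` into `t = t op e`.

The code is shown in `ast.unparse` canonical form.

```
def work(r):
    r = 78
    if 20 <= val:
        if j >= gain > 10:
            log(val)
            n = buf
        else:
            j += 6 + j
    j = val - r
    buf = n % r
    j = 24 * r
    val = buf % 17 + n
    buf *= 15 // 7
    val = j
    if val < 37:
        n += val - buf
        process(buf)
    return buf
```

10

Transformed code:
def work(r):
    if 20 <= val:
        if j >= gain > 10:
            log(val)
            n = buf
        else:
            j = j + (6 + j)
    j = val - 78
    buf = n % 78
    j = 24 * 78
    val = buf % 17 + n
    buf = buf * (15 // 7)
    val = j
    if val < 37:
        n = n + (val - buf)
        process(buf)
    return buf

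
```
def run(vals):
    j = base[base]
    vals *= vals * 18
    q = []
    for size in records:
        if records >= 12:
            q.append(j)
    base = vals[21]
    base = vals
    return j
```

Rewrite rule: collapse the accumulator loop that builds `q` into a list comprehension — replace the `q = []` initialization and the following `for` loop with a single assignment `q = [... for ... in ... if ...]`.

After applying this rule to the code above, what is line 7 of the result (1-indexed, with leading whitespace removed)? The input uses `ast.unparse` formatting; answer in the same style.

Transformed code:
def run(vals):
    j = base[base]
    vals *= vals * 18
    q = [j for size in records if records >= 12]
    base = vals[21]
    base = vals
    return j

return j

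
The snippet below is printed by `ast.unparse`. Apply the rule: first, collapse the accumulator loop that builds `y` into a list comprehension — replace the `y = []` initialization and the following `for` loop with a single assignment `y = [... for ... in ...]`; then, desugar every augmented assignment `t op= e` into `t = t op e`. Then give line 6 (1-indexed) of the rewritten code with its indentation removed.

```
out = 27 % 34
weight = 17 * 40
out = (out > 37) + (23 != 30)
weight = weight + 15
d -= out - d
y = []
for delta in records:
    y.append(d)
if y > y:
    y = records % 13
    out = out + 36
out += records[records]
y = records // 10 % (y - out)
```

y = [d for delta in records]

Transformed code:
out = 27 % 34
weight = 17 * 40
out = (out > 37) + (23 != 30)
weight = weight + 15
d = d - (out - d)
y = [d for delta in records]
if y > y:
    y = records % 13
    out = out + 36
out = out + records[records]
y = records // 10 % (y - out)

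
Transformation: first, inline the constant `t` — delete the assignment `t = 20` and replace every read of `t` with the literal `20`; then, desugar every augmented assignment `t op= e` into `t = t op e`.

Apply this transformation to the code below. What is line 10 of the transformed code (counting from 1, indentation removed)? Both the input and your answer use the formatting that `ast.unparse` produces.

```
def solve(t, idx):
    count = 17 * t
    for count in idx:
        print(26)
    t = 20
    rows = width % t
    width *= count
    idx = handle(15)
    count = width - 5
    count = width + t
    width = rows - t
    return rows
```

width = rows - 20

Transformed code:
def solve(t, idx):
    count = 17 * 20
    for count in idx:
        print(26)
    rows = width % 20
    width = width * count
    idx = handle(15)
    count = width - 5
    count = width + 20
    width = rows - 20
    return rows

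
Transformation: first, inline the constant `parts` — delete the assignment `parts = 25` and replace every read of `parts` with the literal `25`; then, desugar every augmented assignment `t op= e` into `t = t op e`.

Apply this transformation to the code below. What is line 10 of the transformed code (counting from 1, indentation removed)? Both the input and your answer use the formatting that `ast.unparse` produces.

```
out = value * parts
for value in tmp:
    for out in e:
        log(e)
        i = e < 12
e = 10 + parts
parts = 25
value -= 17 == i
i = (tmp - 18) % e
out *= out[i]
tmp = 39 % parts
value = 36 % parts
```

tmp = 39 % 25

Transformed code:
out = value * 25
for value in tmp:
    for out in e:
        log(e)
        i = e < 12
e = 10 + 25
value = value - (17 == i)
i = (tmp - 18) % e
out = out * out[i]
tmp = 39 % 25
value = 36 % 25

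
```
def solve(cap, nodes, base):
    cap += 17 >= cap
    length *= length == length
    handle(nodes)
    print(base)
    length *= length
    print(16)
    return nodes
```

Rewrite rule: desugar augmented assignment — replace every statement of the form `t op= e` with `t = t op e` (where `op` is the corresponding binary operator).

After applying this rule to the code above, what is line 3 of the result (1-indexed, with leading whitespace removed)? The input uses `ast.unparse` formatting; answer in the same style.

Transformed code:
def solve(cap, nodes, base):
    cap = cap + (17 >= cap)
    length = length * (length == length)
    handle(nodes)
    print(base)
    length = length * length
    print(16)
    return nodes

length = length * (length == length)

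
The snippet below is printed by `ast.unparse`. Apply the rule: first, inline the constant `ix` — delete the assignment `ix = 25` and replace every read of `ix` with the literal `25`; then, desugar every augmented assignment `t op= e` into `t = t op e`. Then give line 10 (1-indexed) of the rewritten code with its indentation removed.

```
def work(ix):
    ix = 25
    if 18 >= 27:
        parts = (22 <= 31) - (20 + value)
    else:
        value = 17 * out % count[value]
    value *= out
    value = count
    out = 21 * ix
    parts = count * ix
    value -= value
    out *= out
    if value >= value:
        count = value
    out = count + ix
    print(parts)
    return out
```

Transformed code:
def work(ix):
    if 18 >= 27:
        parts = (22 <= 31) - (20 + value)
    else:
        value = 17 * out % count[value]
    value = value * out
    value = count
    out = 21 * 25
    parts = count * 25
    value = value - value
    out = out * out
    if value >= value:
        count = value
    out = count + 25
    print(parts)
    return out

value = value - value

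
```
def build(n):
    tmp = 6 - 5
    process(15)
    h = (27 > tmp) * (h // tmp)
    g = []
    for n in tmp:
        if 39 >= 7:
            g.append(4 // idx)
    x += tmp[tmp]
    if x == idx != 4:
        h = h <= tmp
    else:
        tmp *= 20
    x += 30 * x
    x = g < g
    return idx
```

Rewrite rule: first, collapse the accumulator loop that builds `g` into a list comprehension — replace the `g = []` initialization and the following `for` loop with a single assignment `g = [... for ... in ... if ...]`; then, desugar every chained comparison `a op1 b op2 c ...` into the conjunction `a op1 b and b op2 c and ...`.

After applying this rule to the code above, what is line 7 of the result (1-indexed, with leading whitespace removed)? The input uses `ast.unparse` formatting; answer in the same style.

Transformed code:
def build(n):
    tmp = 6 - 5
    process(15)
    h = (27 > tmp) * (h // tmp)
    g = [4 // idx for n in tmp if 39 >= 7]
    x += tmp[tmp]
    if x == idx and idx != 4:
        h = h <= tmp
    else:
        tmp *= 20
    x += 30 * x
    x = g < g
    return idx

if x == idx and idx != 4:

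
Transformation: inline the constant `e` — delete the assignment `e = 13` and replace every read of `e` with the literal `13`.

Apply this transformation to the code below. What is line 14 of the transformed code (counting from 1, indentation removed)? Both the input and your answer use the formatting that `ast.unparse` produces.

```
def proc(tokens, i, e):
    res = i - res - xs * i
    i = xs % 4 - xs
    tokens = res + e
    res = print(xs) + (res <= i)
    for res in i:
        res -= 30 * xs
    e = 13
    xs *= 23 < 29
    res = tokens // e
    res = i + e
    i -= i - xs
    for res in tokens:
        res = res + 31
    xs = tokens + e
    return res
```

Transformed code:
def proc(tokens, i, e):
    res = i - res - xs * i
    i = xs % 4 - xs
    tokens = res + 13
    res = print(xs) + (res <= i)
    for res in i:
        res -= 30 * xs
    xs *= 23 < 29
    res = tokens // 13
    res = i + 13
    i -= i - xs
    for res in tokens:
        res = res + 31
    xs = tokens + 13
    return res

xs = tokens + 13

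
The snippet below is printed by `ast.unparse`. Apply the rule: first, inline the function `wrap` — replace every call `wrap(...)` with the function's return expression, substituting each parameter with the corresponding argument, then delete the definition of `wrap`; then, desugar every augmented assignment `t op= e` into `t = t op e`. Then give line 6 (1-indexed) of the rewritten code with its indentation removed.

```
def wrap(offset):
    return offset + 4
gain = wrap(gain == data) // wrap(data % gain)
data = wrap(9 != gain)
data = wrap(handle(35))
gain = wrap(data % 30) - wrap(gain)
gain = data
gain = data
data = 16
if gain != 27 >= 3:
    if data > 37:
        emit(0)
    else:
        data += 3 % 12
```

Transformed code:
gain = ((gain == data) + 4) // (data % gain + 4)
data = (9 != gain) + 4
data = handle(35) + 4
gain = data % 30 + 4 - (gain + 4)
gain = data
gain = data
data = 16
if gain != 27 >= 3:
    if data > 37:
        emit(0)
    else:
        data = data + 3 % 12

gain = data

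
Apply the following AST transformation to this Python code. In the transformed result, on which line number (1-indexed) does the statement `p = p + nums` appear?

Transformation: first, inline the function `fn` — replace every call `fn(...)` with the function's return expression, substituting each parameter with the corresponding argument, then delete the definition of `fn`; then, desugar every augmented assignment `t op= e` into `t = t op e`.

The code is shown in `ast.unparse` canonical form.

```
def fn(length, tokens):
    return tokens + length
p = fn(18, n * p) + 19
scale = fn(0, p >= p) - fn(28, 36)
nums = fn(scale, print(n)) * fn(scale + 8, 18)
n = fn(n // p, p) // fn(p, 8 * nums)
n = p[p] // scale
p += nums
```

6

Transformed code:
p = n * p + 18 + 19
scale = (p >= p) + 0 - (36 + 28)
nums = (print(n) + scale) * (18 + (scale + 8))
n = (p + n // p) // (8 * nums + p)
n = p[p] // scale
p = p + nums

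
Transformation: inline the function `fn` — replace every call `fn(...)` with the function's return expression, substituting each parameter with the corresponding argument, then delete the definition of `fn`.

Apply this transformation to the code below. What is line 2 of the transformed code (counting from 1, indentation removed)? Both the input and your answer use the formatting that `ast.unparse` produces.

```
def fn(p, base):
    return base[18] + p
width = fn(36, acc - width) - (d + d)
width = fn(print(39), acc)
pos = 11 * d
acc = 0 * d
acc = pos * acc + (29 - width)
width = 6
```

width = acc[18] + print(39)

Transformed code:
width = (acc - width)[18] + 36 - (d + d)
width = acc[18] + print(39)
pos = 11 * d
acc = 0 * d
acc = pos * acc + (29 - width)
width = 6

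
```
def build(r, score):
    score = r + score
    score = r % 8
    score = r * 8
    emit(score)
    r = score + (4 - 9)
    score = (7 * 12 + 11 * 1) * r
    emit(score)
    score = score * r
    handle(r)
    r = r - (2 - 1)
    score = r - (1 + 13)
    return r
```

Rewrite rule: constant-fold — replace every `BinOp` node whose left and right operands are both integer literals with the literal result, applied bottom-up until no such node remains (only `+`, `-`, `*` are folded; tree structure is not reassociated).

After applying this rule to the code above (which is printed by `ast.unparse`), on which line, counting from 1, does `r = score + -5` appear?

Transformed code:
def build(r, score):
    score = r + score
    score = r % 8
    score = r * 8
    emit(score)
    r = score + -5
    score = 95 * r
    emit(score)
    score = score * r
    handle(r)
    r = r - 1
    score = r - 14
    return r

6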